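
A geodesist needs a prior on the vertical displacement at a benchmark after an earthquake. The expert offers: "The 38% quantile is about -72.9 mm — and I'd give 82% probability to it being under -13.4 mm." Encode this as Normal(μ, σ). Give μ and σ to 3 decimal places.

μ = -58.012, σ = 48.737

The p-quantile of Normal(μ,σ) is μ + z_p·σ, with z_{0.38} = -0.3055 and z_{0.82} = 0.9154.
Eliminate σ: μ = (z₂·x₁ − z₁·x₂)/(z₂ − z₁) = (0.9154·-72.9 − (-0.3055)·-13.4)/1.221 = -58.012.
Then σ = (x₂ − x₁)/(z₂ − z₁) = (-13.4 − -72.9)/1.221 = 48.737.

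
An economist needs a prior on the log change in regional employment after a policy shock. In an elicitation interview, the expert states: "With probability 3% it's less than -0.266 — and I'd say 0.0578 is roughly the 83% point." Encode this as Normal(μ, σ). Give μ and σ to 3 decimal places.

For Normal(μ,σ), the p-quantile is μ + z_p·σ. Here z_{0.03} = -1.881, z_{0.83} = 0.9542.
So -0.266 = μ − 1.881σ and 0.0578 = μ + 0.9542σ.
Subtracting: σ = (0.0578 − -0.266)/(0.9542 − (-1.881)) = 0.114.
Then μ = -0.266 − (-1.881)·0.114 = -0.051.

μ = -0.051, σ = 0.114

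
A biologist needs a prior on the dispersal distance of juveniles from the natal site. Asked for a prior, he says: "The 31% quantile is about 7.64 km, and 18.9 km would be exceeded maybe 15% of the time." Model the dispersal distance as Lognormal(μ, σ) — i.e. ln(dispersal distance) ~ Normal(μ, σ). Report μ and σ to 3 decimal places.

μ ≈ 2.327, σ ≈ 0.591

If T ~ Lognormal(μ,σ) then ln T ~ Normal(μ,σ), so the p-quantile of ln T is μ + z_p·σ.
ln(7.64) = 2.033 and ln(18.9) = 2.939; z_{0.31} = -0.4959, z_{0.85} = 1.036.
σ = (2.939 − 2.033)/(1.036 − (-0.4959)) = 0.591.
μ = 2.033 − (-0.4959)·0.591 = 2.327.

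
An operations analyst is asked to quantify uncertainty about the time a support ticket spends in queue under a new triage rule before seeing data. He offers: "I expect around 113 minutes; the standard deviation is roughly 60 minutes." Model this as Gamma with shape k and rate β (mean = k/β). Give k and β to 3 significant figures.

For Gamma(k, rate β): mean = k/β, variance = k/β², so CV = 1/√k.
CV = SD/mean = 60/113 = 0.531, hence k = 1/CV² = 3.55.
Then β = k/mean = 3.55/113 = 0.0314.

k ≈ 3.55, β ≈ 0.0314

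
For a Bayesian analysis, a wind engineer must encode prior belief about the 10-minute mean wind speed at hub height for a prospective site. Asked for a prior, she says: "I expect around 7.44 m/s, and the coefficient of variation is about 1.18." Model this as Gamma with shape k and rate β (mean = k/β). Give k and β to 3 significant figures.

For Gamma(k, rate β): mean = k/β, variance = k/β², so CV = 1/√k.
CV = 1.18, hence k = 1/CV² = 0.718.
Then β = k/mean = 0.718/7.44 = 0.0965.

k ≈ 0.718, β ≈ 0.0965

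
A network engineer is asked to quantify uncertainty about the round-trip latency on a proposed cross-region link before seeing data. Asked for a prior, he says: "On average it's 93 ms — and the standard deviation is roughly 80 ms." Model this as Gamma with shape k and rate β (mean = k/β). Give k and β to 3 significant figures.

For Gamma(k, rate β): mean = k/β, variance = k/β², so CV = 1/√k.
CV = SD/mean = 80/93 = 0.8602, hence k = 1/CV² = 1.35.
Then β = k/mean = 1.35/93 = 0.0145.

k ≈ 1.35, β ≈ 0.0145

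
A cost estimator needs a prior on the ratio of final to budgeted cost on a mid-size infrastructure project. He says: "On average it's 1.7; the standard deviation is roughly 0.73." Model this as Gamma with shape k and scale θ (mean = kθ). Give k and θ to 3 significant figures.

For Gamma(k, scale θ): mean = kθ, variance = kθ², so CV = 1/√k.
CV = SD/mean = 0.73/1.7 = 0.4294, hence k = 1/CV² = 5.42.
Then θ = mean/k = 1.7/5.42 = 0.313.

k ≈ 5.42, θ ≈ 0.313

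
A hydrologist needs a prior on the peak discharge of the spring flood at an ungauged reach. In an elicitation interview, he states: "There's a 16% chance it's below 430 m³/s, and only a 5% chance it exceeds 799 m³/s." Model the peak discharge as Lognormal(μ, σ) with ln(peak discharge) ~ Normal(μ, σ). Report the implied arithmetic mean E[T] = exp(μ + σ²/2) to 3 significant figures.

E[T] ≈ 558 m³/s

If T ~ Lognormal(μ,σ) then ln T ~ Normal(μ,σ), so the p-quantile of ln T is μ + z_p·σ.
ln(430) = 6.064 and ln(799) = 6.683; z_{0.16} = -0.9945, z_{0.95} = 1.645.
σ = (6.683 − 6.064)/(1.645 − (-0.9945)) = 0.235.
μ = 6.064 − (-0.9945)·0.235 = 6.297.
E[T] = exp(μ + σ²/2) = exp(6.297 + 0.0276) = 558 m³/s.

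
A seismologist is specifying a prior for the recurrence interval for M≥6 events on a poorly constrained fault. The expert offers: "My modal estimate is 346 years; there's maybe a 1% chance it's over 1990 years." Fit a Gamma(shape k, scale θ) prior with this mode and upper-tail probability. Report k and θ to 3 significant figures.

Gamma(k,θ) with k>1 has mode (k−1)θ, so θ = 346/(k−1).
Need P(X < 1990) = 0.99 with θ tied to k this way. Start at k = 2, θ = 346: P(X<1990) ≈ 0.979.
Too low — raise k to concentrate. Iterating converges to k ≈ 2.23.
Then θ = 346/(2.23−1) ≈ 282.

k ≈ 2.23, θ ≈ 282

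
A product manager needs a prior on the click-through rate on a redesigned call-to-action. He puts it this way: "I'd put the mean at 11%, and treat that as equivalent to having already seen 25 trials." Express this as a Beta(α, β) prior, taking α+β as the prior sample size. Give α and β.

Under the effective-sample-size interpretation, Beta(α, β) has prior mean α/(α+β) and prior sample size α+β.
So α+β = 25 and α/(α+β) = 0.11, giving α = 0.11·25 = 2.75 and β = 25 − 2.75 = 22.25.

α = 2.75, β = 22.25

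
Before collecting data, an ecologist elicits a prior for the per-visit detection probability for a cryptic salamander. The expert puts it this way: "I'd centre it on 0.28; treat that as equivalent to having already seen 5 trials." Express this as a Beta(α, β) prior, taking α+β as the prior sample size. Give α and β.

α = 1.4, β = 3.6

Under the effective-sample-size interpretation, Beta(α, β) has prior mean α/(α+β) and prior sample size α+β.
So α+β = 5 and α/(α+β) = 0.28, giving α = 0.28·5 = 1.4 and β = 5 − 1.4 = 3.6.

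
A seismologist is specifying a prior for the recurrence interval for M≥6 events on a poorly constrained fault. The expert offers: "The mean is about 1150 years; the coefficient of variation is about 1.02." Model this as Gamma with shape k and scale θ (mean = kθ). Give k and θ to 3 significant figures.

k ≈ 0.961, θ ≈ 1200

For Gamma(k, scale θ): mean = kθ, variance = kθ², so CV = 1/√k.
CV = 1.02, hence k = 1/CV² = 0.961.
Then θ = mean/k = 1150/0.961 = 1200.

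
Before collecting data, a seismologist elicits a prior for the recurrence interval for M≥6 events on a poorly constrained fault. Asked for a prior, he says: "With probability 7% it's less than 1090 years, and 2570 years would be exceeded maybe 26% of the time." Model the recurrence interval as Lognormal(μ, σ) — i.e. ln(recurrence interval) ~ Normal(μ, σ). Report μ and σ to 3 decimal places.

μ ≈ 7.591, σ ≈ 0.405

If T ~ Lognormal(μ,σ) then ln T ~ Normal(μ,σ), so the p-quantile of ln T is μ + z_p·σ.
ln(1090) = 6.994 and ln(2570) = 7.852; z_{0.07} = -1.476, z_{0.74} = 0.6433.
σ = (7.852 − 6.994)/(0.6433 − (-1.476)) = 0.405.
μ = 6.994 − (-1.476)·0.405 = 7.591.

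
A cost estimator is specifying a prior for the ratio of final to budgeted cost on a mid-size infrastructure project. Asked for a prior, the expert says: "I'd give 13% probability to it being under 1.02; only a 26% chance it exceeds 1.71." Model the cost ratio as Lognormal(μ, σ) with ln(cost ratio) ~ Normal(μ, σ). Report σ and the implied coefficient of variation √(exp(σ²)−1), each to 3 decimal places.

If T ~ Lognormal(μ,σ) then ln T ~ Normal(μ,σ), so the p-quantile of ln T is μ + z_p·σ.
ln(1.02) = 0.0198 and ln(1.71) = 0.5365; z_{0.13} = -1.126, z_{0.74} = 0.6433.
σ = (0.5365 − 0.0198)/(0.6433 − (-1.126)) = 0.292.
μ = 0.0198 − (-1.126)·0.292 = 0.349.
CV = √(exp(σ²)−1) = √(exp(0.0852)−1) = 0.298.

σ ≈ 0.292, CV ≈ 0.298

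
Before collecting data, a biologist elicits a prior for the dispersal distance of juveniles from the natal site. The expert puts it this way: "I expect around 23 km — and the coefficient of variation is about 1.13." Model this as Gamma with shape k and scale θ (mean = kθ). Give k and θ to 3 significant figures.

For Gamma(k, scale θ): mean = kθ, variance = kθ², so CV = 1/√k.
CV = 1.13, hence k = 1/CV² = 0.783.
Then θ = mean/k = 23/0.783 = 29.4.

k ≈ 0.783, θ ≈ 29.4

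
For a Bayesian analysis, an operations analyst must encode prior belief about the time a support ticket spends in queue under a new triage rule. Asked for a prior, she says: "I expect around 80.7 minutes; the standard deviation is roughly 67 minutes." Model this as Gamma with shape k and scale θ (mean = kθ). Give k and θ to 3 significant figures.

k ≈ 1.45, θ ≈ 55.6

For Gamma(k, scale θ): mean = kθ, variance = kθ², so CV = 1/√k.
CV = SD/mean = 67/80.7 = 0.8302, hence k = 1/CV² = 1.45.
Then θ = mean/k = 80.7/1.45 = 55.6.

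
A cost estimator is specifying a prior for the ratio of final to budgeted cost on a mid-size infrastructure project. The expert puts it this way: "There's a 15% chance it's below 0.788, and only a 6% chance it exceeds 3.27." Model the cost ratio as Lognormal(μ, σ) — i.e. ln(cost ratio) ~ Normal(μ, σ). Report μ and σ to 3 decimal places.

μ ≈ 0.331, σ ≈ 0.549

If T ~ Lognormal(μ,σ) then ln T ~ Normal(μ,σ), so the p-quantile of ln T is μ + z_p·σ.
ln(0.788) = -0.2383 and ln(3.27) = 1.185; z_{0.15} = -1.036, z_{0.94} = 1.555.
σ = (1.185 − -0.2383)/(1.555 − (-1.036)) = 0.549.
μ = -0.2383 − (-1.036)·0.549 = 0.331.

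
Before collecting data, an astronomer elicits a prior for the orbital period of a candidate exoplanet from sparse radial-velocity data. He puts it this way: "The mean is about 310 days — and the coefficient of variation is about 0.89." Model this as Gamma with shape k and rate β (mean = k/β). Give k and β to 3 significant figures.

For Gamma(k, rate β): mean = k/β, variance = k/β², so CV = 1/√k.
CV = 0.89, hence k = 1/CV² = 1.26.
Then β = k/mean = 1.26/310 = 0.00407.

k ≈ 1.26, β ≈ 0.00407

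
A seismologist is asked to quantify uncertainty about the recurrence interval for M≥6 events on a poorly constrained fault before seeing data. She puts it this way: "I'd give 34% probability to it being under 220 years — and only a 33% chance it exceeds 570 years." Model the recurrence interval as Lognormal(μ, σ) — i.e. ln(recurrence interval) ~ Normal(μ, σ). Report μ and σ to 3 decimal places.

If T ~ Lognormal(μ,σ) then ln T ~ Normal(μ,σ), so the p-quantile of ln T is μ + z_p·σ.
ln(220) = 5.394 and ln(570) = 6.346; z_{0.34} = -0.4125, z_{0.67} = 0.4399.
σ = (6.346 − 5.394)/(0.4399 − (-0.4125)) = 1.117.
μ = 5.394 − (-0.4125)·1.117 = 5.854.

μ ≈ 5.854, σ ≈ 1.117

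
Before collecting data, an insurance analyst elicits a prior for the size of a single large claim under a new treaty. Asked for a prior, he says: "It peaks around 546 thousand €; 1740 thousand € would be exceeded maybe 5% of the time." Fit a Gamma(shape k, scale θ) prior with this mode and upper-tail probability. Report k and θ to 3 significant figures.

Gamma(k,θ) with k>1 has mode (k−1)θ, so θ = 546/(k−1).
Need P(X < 1740) = 0.95 with θ tied to k this way. Start at k = 2, θ = 546: P(X<1740) ≈ 0.827.
Too low — raise k to concentrate. Iterating converges to k ≈ 2.95.
Then θ = 546/(2.95−1) ≈ 279.

k ≈ 2.95, θ ≈ 279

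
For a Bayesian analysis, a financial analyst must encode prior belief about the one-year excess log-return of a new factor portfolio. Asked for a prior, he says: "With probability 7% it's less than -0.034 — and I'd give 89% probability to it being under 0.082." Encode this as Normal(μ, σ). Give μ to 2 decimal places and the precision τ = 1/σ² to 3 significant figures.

The p-quantile of Normal(μ,σ) is μ + z_p·σ, with z_{0.07} = -1.476 and z_{0.89} = 1.227.
Eliminate σ: μ = (z₂·x₁ − z₁·x₂)/(z₂ − z₁) = (1.227·-0.034 − (-1.476)·0.082)/2.702 = 0.03.
Then σ = (x₂ − x₁)/(z₂ − z₁) = (0.082 − -0.034)/2.702 = 0.04.
Precision τ = 1/σ² = 1/0.04293² = 543.

μ = 0.03, τ = 543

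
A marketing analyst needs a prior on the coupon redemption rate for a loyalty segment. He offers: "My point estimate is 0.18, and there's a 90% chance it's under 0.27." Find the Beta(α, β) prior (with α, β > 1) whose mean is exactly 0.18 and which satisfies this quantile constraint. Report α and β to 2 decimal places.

With mean 0.18 fixed, write α = 0.18s, β = 0.82s where s = α+β.
Need P(θ < 0.27) = 0.9 under Beta(0.18s, 0.82s). Normal approximation: (q−m)/√(m(1−m)/s) ≈ z_{0.9} = 1.28, so s ≈ 0.18·0.82·(1.28)²/(0.27−0.18)² = 29.9.
At s = 29.9: P(θ<0.27) ≈ 0.894. Adjusting to match 0.9 gives s ≈ 31.95.
So α = 0.18·31.95 ≈ 5.75, β = 0.82·31.95 ≈ 26.20.

α ≈ 5.75, β ≈ 26.20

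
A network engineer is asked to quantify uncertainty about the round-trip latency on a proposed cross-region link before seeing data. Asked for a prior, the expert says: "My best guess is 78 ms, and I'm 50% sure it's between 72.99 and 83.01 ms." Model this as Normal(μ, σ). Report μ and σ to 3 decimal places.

μ = 78.000, σ = 7.428

A symmetric 50% interval runs μ ± z·σ with z = 0.6745.
Half-width = 5.01, so σ = 5.01/0.6745 = 7.428.
μ is the stated best guess, 78.000.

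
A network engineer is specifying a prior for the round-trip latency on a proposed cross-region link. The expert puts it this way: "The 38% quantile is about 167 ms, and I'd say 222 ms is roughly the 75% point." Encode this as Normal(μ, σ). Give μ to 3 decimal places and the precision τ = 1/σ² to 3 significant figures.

μ = 184.145, τ = 0.000317

For Normal(μ,σ), the p-quantile is μ + z_p·σ. Here z_{0.38} = -0.3055, z_{0.75} = 0.6745.
So 167 = μ − 0.3055σ and 222 = μ + 0.6745σ.
Subtracting: σ = (222 − 167)/(0.6745 − (-0.3055)) = 56.124.
Then μ = 167 − (-0.3055)·56.124 = 184.145.
Precision τ = 1/σ² = 1/56.12² = 0.000317.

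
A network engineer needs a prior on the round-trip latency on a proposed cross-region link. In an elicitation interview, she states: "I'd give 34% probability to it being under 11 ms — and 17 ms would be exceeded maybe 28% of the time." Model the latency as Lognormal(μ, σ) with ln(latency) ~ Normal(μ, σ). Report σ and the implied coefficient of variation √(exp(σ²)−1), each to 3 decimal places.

σ ≈ 0.437, CV ≈ 0.459

If T ~ Lognormal(μ,σ) then ln T ~ Normal(μ,σ), so the p-quantile of ln T is μ + z_p·σ.
ln(11) = 2.398 and ln(17) = 2.833; z_{0.34} = -0.4125, z_{0.72} = 0.5828.
σ = (2.833 − 2.398)/(0.5828 − (-0.4125)) = 0.437.
μ = 2.398 − (-0.4125)·0.437 = 2.578.
CV = √(exp(σ²)−1) = √(exp(0.1913)−1) = 0.459.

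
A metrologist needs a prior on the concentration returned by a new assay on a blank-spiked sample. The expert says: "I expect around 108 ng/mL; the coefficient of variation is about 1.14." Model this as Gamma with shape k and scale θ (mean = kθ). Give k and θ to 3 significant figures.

k ≈ 0.769, θ ≈ 140

For Gamma(k, scale θ): mean = kθ, variance = kθ², so CV = 1/√k.
CV = 1.14, hence k = 1/CV² = 0.769.
Then θ = mean/k = 108/0.769 = 140.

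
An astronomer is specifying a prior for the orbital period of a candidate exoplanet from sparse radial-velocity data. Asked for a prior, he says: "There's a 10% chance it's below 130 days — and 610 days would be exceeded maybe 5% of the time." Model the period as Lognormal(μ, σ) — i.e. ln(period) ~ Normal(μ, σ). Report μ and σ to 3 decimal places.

If T ~ Lognormal(μ,σ) then ln T ~ Normal(μ,σ), so the p-quantile of ln T is μ + z_p·σ.
ln(130) = 4.868 and ln(610) = 6.413; z_{0.1} = -1.282, z_{0.95} = 1.645.
σ = (6.413 − 4.868)/(1.645 − (-1.282)) = 0.528.
μ = 4.868 − (-1.282)·0.528 = 5.545.

μ ≈ 5.545, σ ≈ 0.528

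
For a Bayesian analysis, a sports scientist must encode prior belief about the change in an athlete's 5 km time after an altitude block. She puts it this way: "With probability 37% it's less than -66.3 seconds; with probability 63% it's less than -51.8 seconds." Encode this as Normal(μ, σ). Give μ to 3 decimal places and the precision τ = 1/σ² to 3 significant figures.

The p-quantile of Normal(μ,σ) is μ + z_p·σ, with z_{0.37} = -0.3319 and z_{0.63} = 0.3319.
Eliminate σ: μ = (z₂·x₁ − z₁·x₂)/(z₂ − z₁) = (0.3319·-66.3 − (-0.3319)·-51.8)/0.6637 = -59.050.
Then σ = (x₂ − x₁)/(z₂ − z₁) = (-51.8 − -66.3)/0.6637 = 21.847.
Precision τ = 1/σ² = 1/21.85² = 0.0021.

μ = -59.050, τ = 0.0021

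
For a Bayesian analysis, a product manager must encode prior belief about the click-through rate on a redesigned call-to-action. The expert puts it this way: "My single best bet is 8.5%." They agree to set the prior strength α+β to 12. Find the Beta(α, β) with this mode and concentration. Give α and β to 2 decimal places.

α = 1.85, β = 10.15

For α,β > 1 the Beta mode is (α−1)/(α+β−2). With α+β = 12, the mode is (α−1)/10.
Set (α−1)/10 = 0.085 → α = 1 + 0.085·10 = 1.85.
β = 12 − α = 10.15.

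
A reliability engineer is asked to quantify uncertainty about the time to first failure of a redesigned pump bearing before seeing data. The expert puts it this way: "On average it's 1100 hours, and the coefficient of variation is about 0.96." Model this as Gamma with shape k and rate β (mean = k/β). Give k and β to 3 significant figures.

k ≈ 1.09, β ≈ 0.000986

For Gamma(k, rate β): mean = k/β, variance = k/β², so CV = 1/√k.
CV = 0.96, hence k = 1/CV² = 1.09.
Then β = k/mean = 1.09/1100 = 0.000986.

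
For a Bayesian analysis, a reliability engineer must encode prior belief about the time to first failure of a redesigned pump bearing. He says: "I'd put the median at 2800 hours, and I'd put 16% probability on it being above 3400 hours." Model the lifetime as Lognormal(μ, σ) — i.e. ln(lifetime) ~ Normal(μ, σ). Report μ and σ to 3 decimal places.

If T ~ Lognormal(μ,σ) then ln T ~ Normal(μ,σ), so the p-quantile of ln T is μ + z_p·σ.
ln(2800) = 7.937 and ln(3400) = 8.132; z_{0.5} = 0, z_{0.84} = 0.9945.
σ = (8.132 − 7.937)/(0.9945 − (0)) = 0.195.
μ = 7.937 − (0)·0.195 = 7.937.

μ ≈ 7.937, σ ≈ 0.195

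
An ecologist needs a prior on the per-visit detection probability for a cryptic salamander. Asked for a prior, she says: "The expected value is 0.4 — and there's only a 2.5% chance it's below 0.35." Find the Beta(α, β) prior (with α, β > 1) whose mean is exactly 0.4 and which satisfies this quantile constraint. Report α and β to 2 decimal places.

With mean 0.4 fixed, write α = 0.4s, β = 0.6s where s = α+β.
Need P(θ < 0.35) = 0.025 under Beta(0.4s, 0.6s). Normal approximation: (q−m)/√(m(1−m)/s) ≈ z_{0.025} = -1.96, so s ≈ 0.4·0.6·(-1.96)²/(0.35−0.4)² = 368.8.
At s = 368.8: P(θ<0.35) ≈ 0.024. Adjusting to match 0.025 gives s ≈ 359.68.
So α = 0.4·359.68 ≈ 143.87, β = 0.6·359.68 ≈ 215.81.

α ≈ 143.87, β ≈ 215.81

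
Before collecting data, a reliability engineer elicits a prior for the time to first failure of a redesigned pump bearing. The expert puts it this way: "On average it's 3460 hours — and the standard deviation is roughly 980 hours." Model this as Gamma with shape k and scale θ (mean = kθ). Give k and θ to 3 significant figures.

k ≈ 12.5, θ ≈ 278

For Gamma(k, scale θ): mean = kθ, variance = kθ², so CV = 1/√k.
CV = SD/mean = 980/3460 = 0.2832, hence k = 1/CV² = 12.5.
Then θ = mean/k = 3460/12.5 = 278.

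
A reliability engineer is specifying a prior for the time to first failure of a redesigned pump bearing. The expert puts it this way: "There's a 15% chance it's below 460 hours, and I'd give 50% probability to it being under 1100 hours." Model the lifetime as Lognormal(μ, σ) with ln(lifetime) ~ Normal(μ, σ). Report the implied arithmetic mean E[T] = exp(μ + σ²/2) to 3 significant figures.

If T ~ Lognormal(μ,σ) then ln T ~ Normal(μ,σ), so the p-quantile of ln T is μ + z_p·σ.
ln(460) = 6.131 and ln(1100) = 7.003; z_{0.15} = -1.036, z_{0.5} = 0.
σ = (7.003 − 6.131)/(0 − (-1.036)) = 0.841.
μ = 6.131 − (-1.036)·0.841 = 7.003.
E[T] = exp(μ + σ²/2) = exp(7.003 + 0.3538) = 1570 hours.

E[T] ≈ 1570 hours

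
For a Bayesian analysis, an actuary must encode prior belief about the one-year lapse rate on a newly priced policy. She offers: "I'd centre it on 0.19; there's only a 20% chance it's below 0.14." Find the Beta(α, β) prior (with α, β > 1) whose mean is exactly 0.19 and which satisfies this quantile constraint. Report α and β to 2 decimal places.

With mean 0.19 fixed, write α = 0.19s, β = 0.81s where s = α+β.
Need P(θ < 0.14) = 0.2 under Beta(0.19s, 0.81s). Normal approximation: (q−m)/√(m(1−m)/s) ≈ z_{0.2} = -0.842, so s ≈ 0.19·0.81·(-0.842)²/(0.14−0.19)² = 43.6.
At s = 43.6: P(θ<0.14) ≈ 0.205. Adjusting to match 0.2 gives s ≈ 45.18.
So α = 0.19·45.18 ≈ 8.58, β = 0.81·45.18 ≈ 36.59.

α ≈ 8.58, β ≈ 36.59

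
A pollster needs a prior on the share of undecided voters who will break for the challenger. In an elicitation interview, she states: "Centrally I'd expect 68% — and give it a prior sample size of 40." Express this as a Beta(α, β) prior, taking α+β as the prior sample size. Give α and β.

α = 27.2, β = 12.8

Under the effective-sample-size interpretation, Beta(α, β) has prior mean α/(α+β) and prior sample size α+β.
So α+β = 40 and α/(α+β) = 0.68, giving α = 0.68·40 = 27.2 and β = 40 − 27.2 = 12.8.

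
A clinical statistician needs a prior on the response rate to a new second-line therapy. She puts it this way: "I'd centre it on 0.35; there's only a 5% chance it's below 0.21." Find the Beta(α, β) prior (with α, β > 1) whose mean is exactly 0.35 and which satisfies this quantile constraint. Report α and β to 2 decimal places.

α ≈ 9.73, β ≈ 18.07

With mean 0.35 fixed, write α = 0.35s, β = 0.65s where s = α+β.
Need P(θ < 0.21) = 0.05 under Beta(0.35s, 0.65s). Normal approximation: (q−m)/√(m(1−m)/s) ≈ z_{0.05} = -1.64, so s ≈ 0.35·0.65·(-1.64)²/(0.21−0.35)² = 31.4.
At s = 31.4: P(θ<0.21) ≈ 0.040. Adjusting to match 0.05 gives s ≈ 27.80.
So α = 0.35·27.80 ≈ 9.73, β = 0.65·27.80 ≈ 18.07.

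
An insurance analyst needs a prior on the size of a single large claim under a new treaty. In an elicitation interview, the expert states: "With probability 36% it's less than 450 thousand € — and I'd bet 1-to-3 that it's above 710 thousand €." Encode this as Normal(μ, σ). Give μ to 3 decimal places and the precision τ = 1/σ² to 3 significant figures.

μ = 540.226, τ = 1.58e-05

The p-quantile of Normal(μ,σ) is μ + z_p·σ, with z_{0.36} = -0.3585 and z_{0.75} = 0.6745.
Eliminate σ: μ = (z₂·x₁ − z₁·x₂)/(z₂ − z₁) = (0.6745·450 − (-0.3585)·710)/1.033 = 540.226.
Then σ = (x₂ − x₁)/(z₂ − z₁) = (710 − 450)/1.033 = 251.707.
Precision τ = 1/σ² = 1/251.7² = 1.58e-05.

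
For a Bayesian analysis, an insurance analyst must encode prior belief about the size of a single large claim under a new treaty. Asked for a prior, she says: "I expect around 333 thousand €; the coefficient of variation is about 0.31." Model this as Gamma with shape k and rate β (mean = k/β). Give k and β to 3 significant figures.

k ≈ 10.4, β ≈ 0.0312

For Gamma(k, rate β): mean = k/β, variance = k/β², so CV = 1/√k.
CV = 0.31, hence k = 1/CV² = 10.4.
Then β = k/mean = 10.4/333 = 0.0312.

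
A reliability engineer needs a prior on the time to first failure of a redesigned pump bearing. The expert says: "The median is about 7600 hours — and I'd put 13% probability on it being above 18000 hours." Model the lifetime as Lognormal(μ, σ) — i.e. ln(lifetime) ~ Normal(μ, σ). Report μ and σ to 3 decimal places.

If T ~ Lognormal(μ,σ) then ln T ~ Normal(μ,σ), so the p-quantile of ln T is μ + z_p·σ.
ln(7600) = 8.936 and ln(18000) = 9.798; z_{0.5} = 0, z_{0.87} = 1.126.
σ = (9.798 − 8.936)/(1.126 − (0)) = 0.765.
μ = 8.936 − (0)·0.765 = 8.936.

μ ≈ 8.936, σ ≈ 0.765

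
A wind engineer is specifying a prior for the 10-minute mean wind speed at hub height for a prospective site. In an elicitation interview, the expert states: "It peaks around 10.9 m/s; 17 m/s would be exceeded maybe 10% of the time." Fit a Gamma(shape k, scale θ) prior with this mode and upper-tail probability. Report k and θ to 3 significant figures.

Gamma(k,θ) with k>1 has mode (k−1)θ, so θ = 10.9/(k−1).
Need P(X < 17) = 0.9 with θ tied to k this way. Start at k = 2, θ = 10.9: P(X<17) ≈ 0.462.
Too low — raise k to concentrate. Iterating converges to k ≈ 10.5.
Then θ = 10.9/(10.5−1) ≈ 1.15.

k ≈ 10.5, θ ≈ 1.15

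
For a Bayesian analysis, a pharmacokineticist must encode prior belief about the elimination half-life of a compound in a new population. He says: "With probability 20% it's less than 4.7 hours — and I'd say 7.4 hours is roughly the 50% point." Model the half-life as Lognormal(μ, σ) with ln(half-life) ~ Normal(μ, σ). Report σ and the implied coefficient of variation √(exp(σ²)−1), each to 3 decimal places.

σ ≈ 0.539, CV ≈ 0.581

If T ~ Lognormal(μ,σ) then ln T ~ Normal(μ,σ), so the p-quantile of ln T is μ + z_p·σ.
ln(4.7) = 1.548 and ln(7.4) = 2.001; z_{0.2} = -0.8416, z_{0.5} = 0.
σ = (2.001 − 1.548)/(0 − (-0.8416)) = 0.539.
μ = 1.548 − (-0.8416)·0.539 = 2.001.
CV = √(exp(σ²)−1) = √(exp(0.2909)−1) = 0.581.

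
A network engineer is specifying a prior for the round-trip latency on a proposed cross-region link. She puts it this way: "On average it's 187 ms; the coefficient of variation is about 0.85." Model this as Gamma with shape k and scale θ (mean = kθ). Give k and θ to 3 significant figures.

For Gamma(k, scale θ): mean = kθ, variance = kθ², so CV = 1/√k.
CV = 0.85, hence k = 1/CV² = 1.38.
Then θ = mean/k = 187/1.38 = 135.

k ≈ 1.38, θ ≈ 135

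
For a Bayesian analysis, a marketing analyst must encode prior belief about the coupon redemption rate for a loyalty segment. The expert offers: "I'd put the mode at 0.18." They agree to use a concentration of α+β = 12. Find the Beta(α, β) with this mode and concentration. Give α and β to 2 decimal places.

α = 2.80, β = 9.20

For α,β > 1 the Beta mode is (α−1)/(α+β−2). With α+β = 12, the mode is (α−1)/10.
Set (α−1)/10 = 0.18 → α = 1 + 0.18·10 = 2.80.
β = 12 − α = 9.20.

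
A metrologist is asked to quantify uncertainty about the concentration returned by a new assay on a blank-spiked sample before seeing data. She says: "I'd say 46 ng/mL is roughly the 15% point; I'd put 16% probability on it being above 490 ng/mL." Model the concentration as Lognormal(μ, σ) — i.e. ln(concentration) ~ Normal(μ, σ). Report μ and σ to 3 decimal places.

μ ≈ 5.036, σ ≈ 1.165

If T ~ Lognormal(μ,σ) then ln T ~ Normal(μ,σ), so the p-quantile of ln T is μ + z_p·σ.
ln(46) = 3.829 and ln(490) = 6.194; z_{0.15} = -1.036, z_{0.84} = 0.9945.
σ = (6.194 − 3.829)/(0.9945 − (-1.036)) = 1.165.
μ = 3.829 − (-1.036)·1.165 = 5.036.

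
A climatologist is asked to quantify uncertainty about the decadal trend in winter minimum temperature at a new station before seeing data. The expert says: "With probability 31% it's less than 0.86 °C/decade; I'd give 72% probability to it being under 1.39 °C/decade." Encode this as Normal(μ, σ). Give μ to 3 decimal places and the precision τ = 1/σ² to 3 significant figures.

For Normal(μ,σ), the p-quantile is μ + z_p·σ. Here z_{0.31} = -0.4959, z_{0.72} = 0.5828.
So 0.86 = μ − 0.4959σ and 1.39 = μ + 0.5828σ.
Subtracting: σ = (1.39 − 0.86)/(0.5828 − (-0.4959)) = 0.491.
Then μ = 0.86 − (-0.4959)·0.491 = 1.104.
Precision τ = 1/σ² = 1/0.4913² = 4.14.

μ = 1.104, τ = 4.14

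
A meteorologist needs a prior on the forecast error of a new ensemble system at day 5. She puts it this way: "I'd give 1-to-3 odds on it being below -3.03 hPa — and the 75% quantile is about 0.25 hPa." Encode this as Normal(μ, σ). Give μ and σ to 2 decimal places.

μ = -1.39, σ = 2.43

The p-quantile of Normal(μ,σ) is μ + z_p·σ, with z_{0.25} = -0.6745 and z_{0.75} = 0.6745.
Eliminate σ: μ = (z₂·x₁ − z₁·x₂)/(z₂ − z₁) = (0.6745·-3.03 − (-0.6745)·0.25)/1.349 = -1.39.
Then σ = (x₂ − x₁)/(z₂ − z₁) = (0.25 − -3.03)/1.349 = 2.43.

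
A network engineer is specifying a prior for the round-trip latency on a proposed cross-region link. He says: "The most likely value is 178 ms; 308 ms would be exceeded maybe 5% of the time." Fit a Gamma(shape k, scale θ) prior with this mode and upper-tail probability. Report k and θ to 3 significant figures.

k ≈ 10.3, θ ≈ 19.2

Gamma(k,θ) with k>1 has mode (k−1)θ, so θ = 178/(k−1).
Need P(X < 308) = 0.95 with θ tied to k this way. Start at k = 2, θ = 178: P(X<308) ≈ 0.516.
Too low — raise k to concentrate. Iterating converges to k ≈ 10.3.
Then θ = 178/(10.3−1) ≈ 19.2.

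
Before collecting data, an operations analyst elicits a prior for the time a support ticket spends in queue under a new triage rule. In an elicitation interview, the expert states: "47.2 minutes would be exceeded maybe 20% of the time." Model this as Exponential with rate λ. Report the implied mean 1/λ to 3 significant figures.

mean ≈ 29.3 minutes

P(T > 47.2) = e^(−λ·47.2) = 0.2, so λ = −ln(0.2)/47.2 = 0.0341.
Mean = 1/λ = 29.3 minutes.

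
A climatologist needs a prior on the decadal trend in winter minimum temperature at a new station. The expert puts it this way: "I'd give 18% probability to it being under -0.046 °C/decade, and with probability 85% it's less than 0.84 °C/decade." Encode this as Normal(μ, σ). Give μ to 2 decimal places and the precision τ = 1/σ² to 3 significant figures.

μ = 0.37, τ = 4.85

The p-quantile of Normal(μ,σ) is μ + z_p·σ, with z_{0.18} = -0.9154 and z_{0.85} = 1.036.
Eliminate σ: μ = (z₂·x₁ − z₁·x₂)/(z₂ − z₁) = (1.036·-0.046 − (-0.9154)·0.84)/1.952 = 0.37.
Then σ = (x₂ − x₁)/(z₂ − z₁) = (0.84 − -0.046)/1.952 = 0.45.
Precision τ = 1/σ² = 1/0.4539² = 4.85.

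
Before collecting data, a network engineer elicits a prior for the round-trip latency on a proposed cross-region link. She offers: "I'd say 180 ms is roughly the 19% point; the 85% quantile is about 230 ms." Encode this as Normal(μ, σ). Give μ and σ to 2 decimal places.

The p-quantile of Normal(μ,σ) is μ + z_p·σ, with z_{0.19} = -0.8779 and z_{0.85} = 1.036.
Eliminate σ: μ = (z₂·x₁ − z₁·x₂)/(z₂ − z₁) = (1.036·180 − (-0.8779)·230)/1.914 = 202.93.
Then σ = (x₂ − x₁)/(z₂ − z₁) = (230 − 180)/1.914 = 26.12.

μ = 202.93, σ = 26.12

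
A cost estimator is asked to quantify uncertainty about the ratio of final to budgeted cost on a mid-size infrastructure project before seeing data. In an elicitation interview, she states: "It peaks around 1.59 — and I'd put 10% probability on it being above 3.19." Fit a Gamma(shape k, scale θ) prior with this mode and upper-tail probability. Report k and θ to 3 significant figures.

Gamma(k,θ) with k>1 has mode (k−1)θ, so θ = 1.59/(k−1).
Need P(X < 3.19) = 0.9 with θ tied to k this way. Start at k = 2, θ = 1.59: P(X<3.19) ≈ 0.596.
Too low — raise k to concentrate. Iterating converges to k ≈ 4.96.
Then θ = 1.59/(4.96−1) ≈ 0.402.

k ≈ 4.96, θ ≈ 0.402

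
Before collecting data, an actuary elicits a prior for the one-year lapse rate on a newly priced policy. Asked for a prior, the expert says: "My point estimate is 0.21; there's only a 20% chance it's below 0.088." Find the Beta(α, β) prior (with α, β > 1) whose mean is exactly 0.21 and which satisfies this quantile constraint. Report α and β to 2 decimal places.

α ≈ 1.67, β ≈ 6.28

With mean 0.21 fixed, write α = 0.21s, β = 0.79s where s = α+β.
Need P(θ < 0.088) = 0.2 under Beta(0.21s, 0.79s). Normal approximation: (q−m)/√(m(1−m)/s) ≈ z_{0.2} = -0.842, so s ≈ 0.21·0.79·(-0.842)²/(0.088−0.21)² = 7.9.
At s = 7.9: P(θ<0.088) ≈ 0.201. Adjusting to match 0.2 gives s ≈ 7.95.
So α = 0.21·7.95 ≈ 1.67, β = 0.79·7.95 ≈ 6.28.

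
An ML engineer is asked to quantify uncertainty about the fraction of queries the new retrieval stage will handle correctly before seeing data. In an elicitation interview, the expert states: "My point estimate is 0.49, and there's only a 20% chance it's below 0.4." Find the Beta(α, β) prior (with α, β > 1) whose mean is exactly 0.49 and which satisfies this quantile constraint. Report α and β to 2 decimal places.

With mean 0.49 fixed, write α = 0.49s, β = 0.51s where s = α+β.
Need P(θ < 0.4) = 0.2 under Beta(0.49s, 0.51s). Normal approximation: (q−m)/√(m(1−m)/s) ≈ z_{0.2} = -0.842, so s ≈ 0.49·0.51·(-0.842)²/(0.4−0.49)² = 21.9.
At s = 21.9: P(θ<0.4) ≈ 0.201. Adjusting to match 0.2 gives s ≈ 22.03.
So α = 0.49·22.03 ≈ 10.79, β = 0.51·22.03 ≈ 11.24.

α ≈ 10.79, β ≈ 11.24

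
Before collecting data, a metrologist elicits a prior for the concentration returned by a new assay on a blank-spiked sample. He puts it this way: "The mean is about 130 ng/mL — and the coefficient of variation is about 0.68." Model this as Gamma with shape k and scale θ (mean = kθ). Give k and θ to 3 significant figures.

k ≈ 2.16, θ ≈ 60.1

For Gamma(k, scale θ): mean = kθ, variance = kθ², so CV = 1/√k.
CV = 0.68, hence k = 1/CV² = 2.16.
Then θ = mean/k = 130/2.16 = 60.1.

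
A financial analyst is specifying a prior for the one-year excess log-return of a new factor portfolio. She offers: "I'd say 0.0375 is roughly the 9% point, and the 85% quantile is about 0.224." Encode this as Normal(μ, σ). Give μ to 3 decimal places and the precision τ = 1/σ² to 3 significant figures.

For Normal(μ,σ), the p-quantile is μ + z_p·σ. Here z_{0.09} = -1.341, z_{0.85} = 1.036.
So 0.0375 = μ − 1.341σ and 0.224 = μ + 1.036σ.
Subtracting: σ = (0.224 − 0.0375)/(1.036 − (-1.341)) = 0.078.
Then μ = 0.0375 − (-1.341)·0.078 = 0.143.
Precision τ = 1/σ² = 1/0.07845² = 162.

μ = 0.143, τ = 162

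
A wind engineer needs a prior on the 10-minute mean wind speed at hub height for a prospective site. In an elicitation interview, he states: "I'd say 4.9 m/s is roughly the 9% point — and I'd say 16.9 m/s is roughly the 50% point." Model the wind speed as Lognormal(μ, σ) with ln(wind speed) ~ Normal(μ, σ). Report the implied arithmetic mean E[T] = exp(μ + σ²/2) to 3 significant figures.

E[T] ≈ 25.9 m/s

If T ~ Lognormal(μ,σ) then ln T ~ Normal(μ,σ), so the p-quantile of ln T is μ + z_p·σ.
ln(4.9) = 1.589 and ln(16.9) = 2.827; z_{0.09} = -1.341, z_{0.5} = 0.
σ = (2.827 − 1.589)/(0 − (-1.341)) = 0.923.
μ = 1.589 − (-1.341)·0.923 = 2.827.
E[T] = exp(μ + σ²/2) = exp(2.827 + 0.4264) = 25.9 m/s.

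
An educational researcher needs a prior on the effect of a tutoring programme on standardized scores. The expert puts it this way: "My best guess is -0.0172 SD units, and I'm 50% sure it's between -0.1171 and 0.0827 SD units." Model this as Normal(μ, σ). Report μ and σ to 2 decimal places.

A symmetric 50% interval runs μ ± z·σ with z = 0.6745.
Half-width = 0.0999, so σ = 0.0999/0.6745 = 0.15.
μ is the stated best guess, -0.02.

μ = -0.02, σ = 0.15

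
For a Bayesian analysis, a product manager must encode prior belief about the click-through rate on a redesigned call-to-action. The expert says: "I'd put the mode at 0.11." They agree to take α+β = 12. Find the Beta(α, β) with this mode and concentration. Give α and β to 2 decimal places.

α = 2.10, β = 9.90

For α,β > 1 the Beta mode is (α−1)/(α+β−2). With α+β = 12, the mode is (α−1)/10.
Set (α−1)/10 = 0.11 → α = 1 + 0.11·10 = 2.10.
β = 12 − α = 9.90.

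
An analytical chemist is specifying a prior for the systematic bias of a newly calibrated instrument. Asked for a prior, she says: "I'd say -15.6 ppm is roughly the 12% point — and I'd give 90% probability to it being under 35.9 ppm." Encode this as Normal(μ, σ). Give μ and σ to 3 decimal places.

μ = 9.033, σ = 20.964

For Normal(μ,σ), the p-quantile is μ + z_p·σ. Here z_{0.12} = -1.175, z_{0.9} = 1.282.
So -15.6 = μ − 1.175σ and 35.9 = μ + 1.282σ.
Subtracting: σ = (35.9 − -15.6)/(1.282 − (-1.175)) = 20.964.
Then μ = -15.6 − (-1.175)·20.964 = 9.033.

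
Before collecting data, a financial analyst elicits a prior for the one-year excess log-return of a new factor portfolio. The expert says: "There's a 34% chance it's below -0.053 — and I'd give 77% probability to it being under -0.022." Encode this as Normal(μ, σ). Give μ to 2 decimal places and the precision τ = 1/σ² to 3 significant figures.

The p-quantile of Normal(μ,σ) is μ + z_p·σ, with z_{0.34} = -0.4125 and z_{0.77} = 0.7388.
Eliminate σ: μ = (z₂·x₁ − z₁·x₂)/(z₂ − z₁) = (0.7388·-0.053 − (-0.4125)·-0.022)/1.151 = -0.04.
Then σ = (x₂ − x₁)/(z₂ − z₁) = (-0.022 − -0.053)/1.151 = 0.03.
Precision τ = 1/σ² = 1/0.02693² = 1380.

μ = -0.04, τ = 1380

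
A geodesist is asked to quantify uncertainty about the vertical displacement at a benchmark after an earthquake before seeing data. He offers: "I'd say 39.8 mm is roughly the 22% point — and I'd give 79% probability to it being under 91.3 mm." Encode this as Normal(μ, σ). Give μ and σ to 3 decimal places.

For Normal(μ,σ), the p-quantile is μ + z_p·σ. Here z_{0.22} = -0.7722, z_{0.79} = 0.8064.
So 39.8 = μ − 0.7722σ and 91.3 = μ + 0.8064σ.
Subtracting: σ = (91.3 − 39.8)/(0.8064 − (-0.7722)) = 32.624.
Then μ = 39.8 − (-0.7722)·32.624 = 64.992.

μ = 64.992, σ = 32.624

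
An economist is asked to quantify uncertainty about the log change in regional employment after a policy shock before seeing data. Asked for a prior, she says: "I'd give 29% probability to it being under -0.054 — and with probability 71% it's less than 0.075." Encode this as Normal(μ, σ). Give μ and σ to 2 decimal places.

μ = 0.01, σ = 0.12

For Normal(μ,σ), the p-quantile is μ + z_p·σ. Here z_{0.29} = -0.5534, z_{0.71} = 0.5534.
So -0.054 = μ − 0.5534σ and 0.075 = μ + 0.5534σ.
Subtracting: σ = (0.075 − -0.054)/(0.5534 − (-0.5534)) = 0.12.
Then μ = -0.054 − (-0.5534)·0.12 = 0.01.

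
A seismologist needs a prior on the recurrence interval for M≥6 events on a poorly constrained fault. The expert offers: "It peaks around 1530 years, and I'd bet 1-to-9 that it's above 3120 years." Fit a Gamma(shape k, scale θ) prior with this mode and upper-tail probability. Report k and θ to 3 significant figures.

Gamma(k,θ) with k>1 has mode (k−1)θ, so θ = 1530/(k−1).
Need P(X < 3120) = 0.9 with θ tied to k this way. Start at k = 2, θ = 1530: P(X<3120) ≈ 0.605.
Too low — raise k to concentrate. Iterating converges to k ≈ 4.78.
Then θ = 1530/(4.78−1) ≈ 405.

k ≈ 4.78, θ ≈ 405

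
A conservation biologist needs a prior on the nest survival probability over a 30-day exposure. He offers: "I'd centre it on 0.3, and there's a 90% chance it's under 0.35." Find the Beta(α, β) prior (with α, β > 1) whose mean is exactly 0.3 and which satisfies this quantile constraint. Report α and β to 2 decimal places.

With mean 0.3 fixed, write α = 0.3s, β = 0.7s where s = α+β.
Need P(θ < 0.35) = 0.9 under Beta(0.3s, 0.7s). Normal approximation: (q−m)/√(m(1−m)/s) ≈ z_{0.9} = 1.28, so s ≈ 0.3·0.7·(1.28)²/(0.35−0.3)² = 138.0.
At s = 138.0: P(θ<0.35) ≈ 0.898. Adjusting to match 0.9 gives s ≈ 140.86.
So α = 0.3·140.86 ≈ 42.26, β = 0.7·140.86 ≈ 98.60.

α ≈ 42.26, β ≈ 98.60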